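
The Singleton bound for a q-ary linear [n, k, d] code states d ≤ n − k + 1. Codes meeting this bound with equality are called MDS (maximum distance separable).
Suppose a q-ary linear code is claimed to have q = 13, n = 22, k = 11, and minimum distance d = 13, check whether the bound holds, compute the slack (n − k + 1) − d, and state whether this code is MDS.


Singleton RHS = n − k + 1 = 12, slack = -1, bound violated (no such code; not MDS).

Singleton bound: d ≤ n − k + 1.
Here n = 22, k = 11, so n − k + 1 = 12.
Given d = 13, check d ≤ 12: NO.
Slack = (n − k + 1) − d = -1.
The slack is negative: d = 13 exceeds n − k + 1 = 12 by 1, so the Singleton bound is violated and no linear [22, 11, 13]_13 code can exist. In particular it is not MDS (MDS requires d = n − k + 1 exactly).
Description: the claimed parameters are [22, 11, 13]_13; such a code would be impossible (violates the Singleton bound).


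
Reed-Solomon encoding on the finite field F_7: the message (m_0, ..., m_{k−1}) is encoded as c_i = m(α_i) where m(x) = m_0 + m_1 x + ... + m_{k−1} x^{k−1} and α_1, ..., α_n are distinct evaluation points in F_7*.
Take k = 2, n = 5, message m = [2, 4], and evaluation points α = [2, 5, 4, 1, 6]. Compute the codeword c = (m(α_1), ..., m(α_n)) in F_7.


c = [3, 1, 4, 6, 5]

Message polynomial: m(x) = 2 + 4·x (mod 7).
For each evaluation point α_i, compute m(α_i) mod 7:
  α_1 = 2: Horner steps 4 → 3, so m(2) = 3.
  α_2 = 5: Horner steps 4 → 1, so m(5) = 1.
  α_3 = 4: Horner steps 4 → 4, so m(4) = 4.
  α_4 = 1: Horner steps 4 → 6, so m(1) = 6.
  α_5 = 6: Horner steps 4 → 5, so m(6) = 5.
Codeword c = [3, 1, 4, 6, 5] ∈ F_7^5.


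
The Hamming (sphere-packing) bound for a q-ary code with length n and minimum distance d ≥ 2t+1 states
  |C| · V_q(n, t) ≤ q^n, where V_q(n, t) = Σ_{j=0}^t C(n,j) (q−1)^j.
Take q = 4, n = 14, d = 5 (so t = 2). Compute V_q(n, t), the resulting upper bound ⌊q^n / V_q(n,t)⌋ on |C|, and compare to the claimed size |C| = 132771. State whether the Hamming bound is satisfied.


V_q(n, t) = 862, q^n = 268435456, Hamming bound = 311410, |C| = 132771 ≤ bound (satisfied).

Step 1: Compute V_q(n, t) = Σ_{j=0}^2 C(n, j) (q−1)^j.
  j = 0: C(14,0)·(3)^0 = 1·1 = 1.
  j = 1: C(14,1)·(3)^1 = 14·3 = 42.
  j = 2: C(14,2)·(3)^2 = 91·9 = 819.
  V_q(n, t) = 1 + 42 + 819 = 862.
Step 2: q^n = 4^14 = 268435456.
Step 3: Hamming bound ⌊q^n / V_q(n,t)⌋ = ⌊268435456/862⌋ = 311410.
Step 4: Compare |C| = 132771 to 311410: satisfied.
The claimed |C| lies below the Hamming bound.


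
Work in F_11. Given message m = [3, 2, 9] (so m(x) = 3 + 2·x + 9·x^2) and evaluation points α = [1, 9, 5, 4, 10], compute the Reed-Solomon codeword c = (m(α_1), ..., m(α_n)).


c = [3, 2, 7, 1, 10]

Message polynomial: m(x) = 3 + 2·x + 9·x^2 (mod 11).
For each evaluation point α_i, compute m(α_i) mod 11:
  α_1 = 1: Horner steps 9 → 0 → 3, so m(1) = 3.
  α_2 = 9: Horner steps 9 → 6 → 2, so m(9) = 2.
  α_3 = 5: Horner steps 9 → 3 → 7, so m(5) = 7.
  α_4 = 4: Horner steps 9 → 5 → 1, so m(4) = 1.
  α_5 = 10: Horner steps 9 → 4 → 10, so m(10) = 10.
Codeword c = [3, 2, 7, 1, 10] ∈ F_11^5.


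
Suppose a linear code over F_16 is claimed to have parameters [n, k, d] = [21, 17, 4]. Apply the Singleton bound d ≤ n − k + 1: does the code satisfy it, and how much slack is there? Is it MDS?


Singleton RHS = n − k + 1 = 5, slack = 1, bound satisfied, not MDS.

Singleton bound: d ≤ n − k + 1.
Here n = 21, k = 17, so n − k + 1 = 5.
Given d = 4, check d ≤ 5: YES.
Slack = (n − k + 1) − d = 1.
The code is NOT MDS (slack = 1 > 0).
Description: the claimed parameters are [21, 17, 4]_16; such a code would be non-MDS.


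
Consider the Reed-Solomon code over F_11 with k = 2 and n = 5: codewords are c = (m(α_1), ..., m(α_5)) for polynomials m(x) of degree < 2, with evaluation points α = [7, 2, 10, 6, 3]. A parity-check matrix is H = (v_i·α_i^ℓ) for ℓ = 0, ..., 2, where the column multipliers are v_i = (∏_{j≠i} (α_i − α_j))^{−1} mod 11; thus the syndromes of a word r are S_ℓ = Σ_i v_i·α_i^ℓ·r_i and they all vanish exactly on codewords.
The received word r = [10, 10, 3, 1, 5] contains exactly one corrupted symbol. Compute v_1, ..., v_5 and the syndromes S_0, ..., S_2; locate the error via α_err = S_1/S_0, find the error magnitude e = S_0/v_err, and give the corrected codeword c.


S = (6, 9, 8), error at position 1, error magnitude e = 3, c = [7, 10, 3, 1, 5].

Step 1: column multipliers v_i = (∏_{j≠i}(α_i − α_j))^{−1} mod 11.
  i = 1 (α = 7): (7−2)(7−10)(7−6)(7−3) = 5·(−3)·1·4 = −60 ≡ 6, so v_1 = 6^{−1} = 2 (mod 11).
  i = 2 (α = 2): (2−7)(2−10)(2−6)(2−3) = (−5)·(−8)·(−4)·(−1) = 160 ≡ 6, so v_2 = 6^{−1} = 2 (mod 11).
  i = 3 (α = 10): (10−7)(10−2)(10−6)(10−3) = 3·8·4·7 = 672 ≡ 1, so v_3 = 1^{−1} = 1 (mod 11).
  i = 4 (α = 6): (6−7)(6−2)(6−10)(6−3) = (−1)·4·(−4)·3 = 48 ≡ 4, so v_4 = 4^{−1} = 3 (mod 11).
  i = 5 (α = 3): (3−7)(3−2)(3−10)(3−6) = (−4)·1·(−7)·(−3) = −84 ≡ 4, so v_5 = 4^{−1} = 3 (mod 11).
  v = [2, 2, 1, 3, 3].
Step 2: syndromes of r = [10, 10, 3, 1, 5] (all sums mod 11).
  S_0 = Σ v_i r_i = 2·10 + 2·10 + 1·3 + 3·1 + 3·5 = 61 ≡ 6.
  S_1 = Σ v_i α_i r_i = 2·7·10 + 2·2·10 + 1·10·3 + 3·6·1 + 3·3·5 = 273 ≡ 9.
  α_i^2 mod 11 = [5, 4, 1, 3, 9].
  S_2 = Σ v_i α_i^2 r_i = 2·5·10 + 2·4·10 + 1·1·3 + 3·3·1 + 3·9·5 = 327 ≡ 8.
  S = (6, 9, 8) ≠ 0, so r is not a codeword (an error is present).
Step 3: locate the error. For a single error e at position i, S_ℓ = v_i·e·α_i^ℓ, so α_err = S_1/S_0.
  S_0^{−1} = 6^{−1} = 2 (mod 11), so α_err = 9·2 = 18 ≡ 7 = α_1. Error position i = 1.
  Consistency check: S_2/S_1 = 8·5 = 40 ≡ 7 = α_err ✓ (single-error assumption holds).
Step 4: error magnitude e = S_0/v_1 = S_0·∏_{j≠1}(α_1 − α_j) = 6·6 = 36 ≡ 3 (mod 11).
Step 5: correct position 1: c_1 = r_1 − e = 10 − 3 ≡ 7 (mod 11). Hence c = [7, 10, 3, 1, 5].
  Check: interpolating c through the α_i gives m(x) = 9 + 6·x (degree < 2) with m(α_i) = c_i for every i, so c is indeed a codeword.


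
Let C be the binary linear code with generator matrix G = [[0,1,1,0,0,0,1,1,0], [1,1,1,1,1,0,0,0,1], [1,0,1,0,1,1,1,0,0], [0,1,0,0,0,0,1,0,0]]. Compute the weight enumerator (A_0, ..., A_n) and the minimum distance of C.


Weight distribution: A_0 = 1, A_2 = 2, A_3 = 1, A_4 = 1, A_5 = 6, A_6 = 4, A_7 = 1. Minimum distance d = 2.

Enumerate all 2^4 = 16 messages m ∈ F_2^4.
For each, compute codeword c = mG in F_2^9, then tally its weight.
  m = 0000 → c = 000000000, weight = 0.
  m = 1000 → c = 011000110, weight = 4.
  m = 0100 → c = 111110001, weight = 6.
  m = 1100 → c = 100110111, weight = 6.
  m = 0010 → c = 101011100, weight = 5.
  m = 1010 → c = 110011010, weight = 5.
  m = 0110 → c = 010101101, weight = 5.
  m = 1110 → c = 001101011, weight = 5.
  m = 0001 → c = 010000100, weight = 2.
  m = 1001 → c = 001000010, weight = 2.
  m = 0101 → c = 101110101, weight = 6.
  m = 1101 → c = 110110011, weight = 6.
  m = 0011 → c = 111011000, weight = 5.
  m = 1011 → c = 100011110, weight = 5.
  m = 0111 → c = 000101001, weight = 3.
  m = 1111 → c = 011101111, weight = 7.
Tally weights:
  weight 0: 1 codewords.
  weight 2: 2 codewords.
  weight 3: 1 codewords.
  weight 4: 1 codewords.
  weight 5: 6 codewords.
  weight 6: 4 codewords.
  weight 7: 1 codewords.
Minimum distance d = smallest w > 0 with A_w > 0 = 2.
Sanity: Σ A_w = 16 = 2^4 = 16 ✓.


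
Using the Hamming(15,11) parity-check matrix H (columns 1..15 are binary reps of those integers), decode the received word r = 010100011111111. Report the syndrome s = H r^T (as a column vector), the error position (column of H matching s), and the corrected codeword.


s = (0, 1, 1, 0)^T, error position = 6, corrected codeword c = 010101011111111

Compute s = H r^T mod 2 one row at a time:
  s_1 = 1 + 1 + 1 + 1 + 1 + 1 + 1 + 1 = 8 ≡ 0 (mod 2).
  s_2 = 1 + 0 + 0 + 0 + 1 + 1 + 1 + 1 = 5 ≡ 1 (mod 2).
  s_3 = 1 + 0 + 0 + 0 + 1 + 1 + 1 + 1 = 5 ≡ 1 (mod 2).
  s_4 = 0 + 0 + 0 + 0 + 1 + 1 + 1 + 1 = 4 ≡ 0 (mod 2).
s = (0, 1, 1, 0)^T — this equals column 6 of H (binary 0110), so error is at position 6.
Correct: flip bit 6 of r = 010100011111111 to get c = 010101011111111.


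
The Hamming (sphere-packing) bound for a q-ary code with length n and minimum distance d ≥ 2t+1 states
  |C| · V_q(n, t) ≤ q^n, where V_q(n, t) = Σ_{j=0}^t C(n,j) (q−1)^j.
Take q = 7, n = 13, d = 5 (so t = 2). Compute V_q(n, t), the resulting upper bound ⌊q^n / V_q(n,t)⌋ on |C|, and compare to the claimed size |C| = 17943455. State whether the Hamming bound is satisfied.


V_q(n, t) = 2887, q^n = 96889010407, Hamming bound = 33560446, |C| = 17943455 ≤ bound (satisfied).

Step 1: Compute V_q(n, t) = Σ_{j=0}^2 C(n, j) (q−1)^j.
  j = 0: C(13,0)·(6)^0 = 1·1 = 1.
  j = 1: C(13,1)·(6)^1 = 13·6 = 78.
  j = 2: C(13,2)·(6)^2 = 78·36 = 2808.
  V_q(n, t) = 1 + 78 + 2808 = 2887.
Step 2: q^n = 7^13 = 96889010407.
Step 3: Hamming bound ⌊q^n / V_q(n,t)⌋ = ⌊96889010407/2887⌋ = 33560446.
Step 4: Compare |C| = 17943455 to 33560446: satisfied.
The claimed |C| lies below the Hamming bound.


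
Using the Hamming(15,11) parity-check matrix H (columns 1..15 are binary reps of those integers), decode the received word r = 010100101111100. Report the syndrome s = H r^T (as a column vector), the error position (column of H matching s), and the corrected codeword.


s = (1, 0, 0, 0)^T, error position = 8, corrected codeword c = 010100111111100

Compute s = H r^T mod 2 one row at a time:
  s_1 = 0 + 1 + 1 + 1 + 1 + 1 + 0 + 0 = 5 ≡ 1 (mod 2).
  s_2 = 1 + 0 + 0 + 1 + 1 + 1 + 0 + 0 = 4 ≡ 0 (mod 2).
  s_3 = 1 + 0 + 0 + 1 + 1 + 1 + 0 + 0 = 4 ≡ 0 (mod 2).
  s_4 = 0 + 0 + 0 + 1 + 1 + 1 + 1 + 0 = 4 ≡ 0 (mod 2).
s = (1, 0, 0, 0)^T — this equals column 8 of H (binary 1000), so error is at position 8.
Correct: flip bit 8 of r = 010100101111100 to get c = 010100111111100.


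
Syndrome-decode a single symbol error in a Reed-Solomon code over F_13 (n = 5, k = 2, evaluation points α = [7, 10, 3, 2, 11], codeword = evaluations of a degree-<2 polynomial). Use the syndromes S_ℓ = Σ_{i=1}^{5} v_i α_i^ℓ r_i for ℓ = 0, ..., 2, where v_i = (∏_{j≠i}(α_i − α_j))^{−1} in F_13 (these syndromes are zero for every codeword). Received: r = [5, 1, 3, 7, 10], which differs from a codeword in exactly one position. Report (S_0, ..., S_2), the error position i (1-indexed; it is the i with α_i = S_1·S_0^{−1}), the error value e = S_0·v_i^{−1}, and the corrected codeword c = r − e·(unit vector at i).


S = (3, 8, 4), error at position 1, error magnitude e = 5, c = [0, 1, 3, 7, 10].

Step 1: column multipliers v_i = (∏_{j≠i}(α_i − α_j))^{−1} mod 13.
  i = 1 (α = 7): (7−10)(7−3)(7−2)(7−11) = (−3)·4·5·(−4) = 240 ≡ 6, so v_1 = 6^{−1} = 11 (mod 13).
  i = 2 (α = 10): (10−7)(10−3)(10−2)(10−11) = 3·7·8·(−1) = −168 ≡ 1, so v_2 = 1^{−1} = 1 (mod 13).
  i = 3 (α = 3): (3−7)(3−10)(3−2)(3−11) = (−4)·(−7)·1·(−8) = −224 ≡ 10, so v_3 = 10^{−1} = 4 (mod 13).
  i = 4 (α = 2): (2−7)(2−10)(2−3)(2−11) = (−5)·(−8)·(−1)·(−9) = 360 ≡ 9, so v_4 = 9^{−1} = 3 (mod 13).
  i = 5 (α = 11): (11−7)(11−10)(11−3)(11−2) = 4·1·8·9 = 288 ≡ 2, so v_5 = 2^{−1} = 7 (mod 13).
  v = [11, 1, 4, 3, 7].
Step 2: syndromes of r = [5, 1, 3, 7, 10] (all sums mod 13).
  S_0 = Σ v_i r_i = 11·5 + 1·1 + 4·3 + 3·7 + 7·10 = 159 ≡ 3.
  S_1 = Σ v_i α_i r_i = 11·7·5 + 1·10·1 + 4·3·3 + 3·2·7 + 7·11·10 = 1243 ≡ 8.
  α_i^2 mod 13 = [10, 9, 9, 4, 4].
  S_2 = Σ v_i α_i^2 r_i = 11·10·5 + 1·9·1 + 4·9·3 + 3·4·7 + 7·4·10 = 1031 ≡ 4.
  S = (3, 8, 4) ≠ 0, so r is not a codeword (an error is present).
Step 3: locate the error. For a single error e at position i, S_ℓ = v_i·e·α_i^ℓ, so α_err = S_1/S_0.
  S_0^{−1} = 3^{−1} = 9 (mod 13), so α_err = 8·9 = 72 ≡ 7 = α_1. Error position i = 1.
  Consistency check: S_2/S_1 = 4·5 = 20 ≡ 7 = α_err ✓ (single-error assumption holds).
Step 4: error magnitude e = S_0/v_1 = S_0·∏_{j≠1}(α_1 − α_j) = 3·6 = 18 ≡ 5 (mod 13).
Step 5: correct position 1: c_1 = r_1 − e = 5 − 5 ≡ 0 (mod 13). Hence c = [0, 1, 3, 7, 10].
  Check: interpolating c through the α_i gives m(x) = 2 + 9·x (degree < 2) with m(α_i) = c_i for every i, so c is indeed a codeword.


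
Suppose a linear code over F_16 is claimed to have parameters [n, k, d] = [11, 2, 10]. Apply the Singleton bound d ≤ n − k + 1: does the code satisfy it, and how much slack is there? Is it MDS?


Singleton RHS = n − k + 1 = 10, slack = 0, bound satisfied, MDS.

Singleton bound: d ≤ n − k + 1.
Here n = 11, k = 2, so n − k + 1 = 10.
Given d = 10, check d ≤ 10: YES.
Slack = (n − k + 1) − d = 0.
The code is MDS (slack = 0).
Description: the claimed parameters are [11, 2, 10]_16; such a code would be MDS (meets Singleton bound).


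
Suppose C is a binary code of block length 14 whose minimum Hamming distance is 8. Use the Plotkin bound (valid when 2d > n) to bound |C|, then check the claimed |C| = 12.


Plotkin bound M ≤ 8; given |C| = 12 > bound (violated).

Check applicability: 2d = 16, n = 14.
2d − n = 2 > 0, so Plotkin applies.
Compute d/(2d−n) = 8/2 ≈ 4.0000.
⌊d/(2d−n)⌋ = 4.
Plotkin bound: M ≤ 2·4 = 8.
Given |C| = 12, check: VIOLATED.
This |C| is above the Plotkin bound, so no binary code with n = 14, d = 8 and 12 codewords exists.


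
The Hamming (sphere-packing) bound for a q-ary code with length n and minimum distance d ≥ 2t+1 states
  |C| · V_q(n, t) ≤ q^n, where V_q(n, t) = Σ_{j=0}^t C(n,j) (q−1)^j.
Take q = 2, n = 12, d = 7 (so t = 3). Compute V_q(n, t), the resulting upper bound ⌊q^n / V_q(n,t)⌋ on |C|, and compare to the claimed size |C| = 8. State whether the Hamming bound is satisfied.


V_q(n, t) = 299, q^n = 4096, Hamming bound = 13, |C| = 8 ≤ bound (satisfied).

Step 1: Compute V_q(n, t) = Σ_{j=0}^3 C(n, j) (q−1)^j.
  j = 0: C(12,0)·(1)^0 = 1·1 = 1.
  j = 1: C(12,1)·(1)^1 = 12·1 = 12.
  j = 2: C(12,2)·(1)^2 = 66·1 = 66.
  j = 3: C(12,3)·(1)^3 = 220·1 = 220.
  V_q(n, t) = 1 + 12 + 66 + 220 = 299.
Step 2: q^n = 2^12 = 4096.
Step 3: Hamming bound ⌊q^n / V_q(n,t)⌋ = ⌊4096/299⌋ = 13.
Step 4: Compare |C| = 8 to 13: satisfied.
The claimed |C| lies below the Hamming bound.


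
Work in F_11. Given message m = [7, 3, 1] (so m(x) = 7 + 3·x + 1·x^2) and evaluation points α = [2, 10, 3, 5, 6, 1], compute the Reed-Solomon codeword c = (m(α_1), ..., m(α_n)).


c = [6, 5, 3, 3, 6, 0]

Message polynomial: m(x) = 7 + 3·x + 1·x^2 (mod 11).
For each evaluation point α_i, compute m(α_i) mod 11:
  α_1 = 2: Horner steps 1 → 5 → 6, so m(2) = 6.
  α_2 = 10: Horner steps 1 → 2 → 5, so m(10) = 5.
  α_3 = 3: Horner steps 1 → 6 → 3, so m(3) = 3.
  α_4 = 5: Horner steps 1 → 8 → 3, so m(5) = 3.
  α_5 = 6: Horner steps 1 → 9 → 6, so m(6) = 6.
  α_6 = 1: Horner steps 1 → 4 → 0, so m(1) = 0.
Codeword c = [6, 5, 3, 3, 6, 0] ∈ F_11^6.


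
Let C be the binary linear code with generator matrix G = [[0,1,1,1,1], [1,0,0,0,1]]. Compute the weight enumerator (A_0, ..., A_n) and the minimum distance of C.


Weight distribution: A_0 = 1, A_2 = 1, A_4 = 2. Minimum distance d = 2.

Enumerate all 2^2 = 4 messages m ∈ F_2^2.
For each, compute codeword c = mG in F_2^5, then tally its weight.
  m = 00 → c = 00000, weight = 0.
  m = 10 → c = 01111, weight = 4.
  m = 01 → c = 10001, weight = 2.
  m = 11 → c = 11110, weight = 4.
Tally weights:
  weight 0: 1 codewords.
  weight 2: 1 codewords.
  weight 4: 2 codewords.
Minimum distance d = smallest w > 0 with A_w > 0 = 2.
Sanity: Σ A_w = 4 = 2^2 = 4 ✓.


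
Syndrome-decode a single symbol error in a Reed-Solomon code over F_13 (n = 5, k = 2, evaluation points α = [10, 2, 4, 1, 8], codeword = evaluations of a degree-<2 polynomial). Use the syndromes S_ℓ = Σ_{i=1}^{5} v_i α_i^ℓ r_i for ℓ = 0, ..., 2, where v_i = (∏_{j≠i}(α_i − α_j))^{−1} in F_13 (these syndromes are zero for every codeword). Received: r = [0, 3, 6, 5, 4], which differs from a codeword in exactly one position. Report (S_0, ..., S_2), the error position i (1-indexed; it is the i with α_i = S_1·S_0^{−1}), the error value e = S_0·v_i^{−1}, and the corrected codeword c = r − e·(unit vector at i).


S = (7, 2, 8), error at position 3, error magnitude e = 7, c = [0, 3, 12, 5, 4].

Step 1: column multipliers v_i = (∏_{j≠i}(α_i − α_j))^{−1} mod 13.
  i = 1 (α = 10): (10−2)(10−4)(10−1)(10−8) = 8·6·9·2 = 864 ≡ 6, so v_1 = 6^{−1} = 11 (mod 13).
  i = 2 (α = 2): (2−10)(2−4)(2−1)(2−8) = (−8)·(−2)·1·(−6) = −96 ≡ 8, so v_2 = 8^{−1} = 5 (mod 13).
  i = 3 (α = 4): (4−10)(4−2)(4−1)(4−8) = (−6)·2·3·(−4) = 144 ≡ 1, so v_3 = 1^{−1} = 1 (mod 13).
  i = 4 (α = 1): (1−10)(1−2)(1−4)(1−8) = (−9)·(−1)·(−3)·(−7) = 189 ≡ 7, so v_4 = 7^{−1} = 2 (mod 13).
  i = 5 (α = 8): (8−10)(8−2)(8−4)(8−1) = (−2)·6·4·7 = −336 ≡ 2, so v_5 = 2^{−1} = 7 (mod 13).
  v = [11, 5, 1, 2, 7].
Step 2: syndromes of r = [0, 3, 6, 5, 4] (all sums mod 13).
  S_0 = Σ v_i r_i = 11·0 + 5·3 + 1·6 + 2·5 + 7·4 = 59 ≡ 7.
  S_1 = Σ v_i α_i r_i = 11·10·0 + 5·2·3 + 1·4·6 + 2·1·5 + 7·8·4 = 288 ≡ 2.
  α_i^2 mod 13 = [9, 4, 3, 1, 12].
  S_2 = Σ v_i α_i^2 r_i = 11·9·0 + 5·4·3 + 1·3·6 + 2·1·5 + 7·12·4 = 424 ≡ 8.
  S = (7, 2, 8) ≠ 0, so r is not a codeword (an error is present).
Step 3: locate the error. For a single error e at position i, S_ℓ = v_i·e·α_i^ℓ, so α_err = S_1/S_0.
  S_0^{−1} = 7^{−1} = 2 (mod 13), so α_err = 2·2 = 4 ≡ 4 = α_3. Error position i = 3.
  Consistency check: S_2/S_1 = 8·7 = 56 ≡ 4 = α_err ✓ (single-error assumption holds).
Step 4: error magnitude e = S_0/v_3 = S_0·∏_{j≠3}(α_3 − α_j) = 7·1 = 7 ≡ 7 (mod 13).
Step 5: correct position 3: c_3 = r_3 − e = 6 − 7 ≡ 12 (mod 13). Hence c = [0, 3, 12, 5, 4].
  Check: interpolating c through the α_i gives m(x) = 7 + 11·x (degree < 2) with m(α_i) = c_i for every i, so c is indeed a codeword.


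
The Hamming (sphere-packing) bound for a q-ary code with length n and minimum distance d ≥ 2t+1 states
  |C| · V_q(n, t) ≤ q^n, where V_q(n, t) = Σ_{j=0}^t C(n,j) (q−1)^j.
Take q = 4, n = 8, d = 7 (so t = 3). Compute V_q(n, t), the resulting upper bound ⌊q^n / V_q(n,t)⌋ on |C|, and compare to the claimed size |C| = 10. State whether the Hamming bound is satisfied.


V_q(n, t) = 1789, q^n = 65536, Hamming bound = 36, |C| = 10 ≤ bound (satisfied).

Step 1: Compute V_q(n, t) = Σ_{j=0}^3 C(n, j) (q−1)^j.
  j = 0: C(8,0)·(3)^0 = 1·1 = 1.
  j = 1: C(8,1)·(3)^1 = 8·3 = 24.
  j = 2: C(8,2)·(3)^2 = 28·9 = 252.
  j = 3: C(8,3)·(3)^3 = 56·27 = 1512.
  V_q(n, t) = 1 + 24 + 252 + 1512 = 1789.
Step 2: q^n = 4^8 = 65536.
Step 3: Hamming bound ⌊q^n / V_q(n,t)⌋ = ⌊65536/1789⌋ = 36.
Step 4: Compare |C| = 10 to 36: satisfied.
The claimed |C| lies below the Hamming bound.


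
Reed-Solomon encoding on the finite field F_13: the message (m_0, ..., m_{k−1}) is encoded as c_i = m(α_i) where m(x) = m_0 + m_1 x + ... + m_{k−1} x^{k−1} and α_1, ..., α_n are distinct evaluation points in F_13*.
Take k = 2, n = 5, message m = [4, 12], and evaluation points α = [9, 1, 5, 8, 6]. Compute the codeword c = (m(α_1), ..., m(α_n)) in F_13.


c = [8, 3, 12, 9, 11]

Message polynomial: m(x) = 4 + 12·x (mod 13).
For each evaluation point α_i, compute m(α_i) mod 13:
  α_1 = 9: Horner steps 12 → 8, so m(9) = 8.
  α_2 = 1: Horner steps 12 → 3, so m(1) = 3.
  α_3 = 5: Horner steps 12 → 12, so m(5) = 12.
  α_4 = 8: Horner steps 12 → 9, so m(8) = 9.
  α_5 = 6: Horner steps 12 → 11, so m(6) = 11.
Codeword c = [8, 3, 12, 9, 11] ∈ F_13^5.


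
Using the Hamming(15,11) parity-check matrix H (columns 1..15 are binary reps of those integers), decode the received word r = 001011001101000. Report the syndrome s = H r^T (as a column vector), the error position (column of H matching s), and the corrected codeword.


s = (1, 1, 1, 1)^T, error position = 15, corrected codeword c = 001011001101001

Compute s = H r^T mod 2 one row at a time:
  s_1 = 0 + 1 + 1 + 0 + 1 + 0 + 0 + 0 = 3 ≡ 1 (mod 2).
  s_2 = 0 + 1 + 1 + 0 + 1 + 0 + 0 + 0 = 3 ≡ 1 (mod 2).
  s_3 = 0 + 1 + 1 + 0 + 1 + 0 + 0 + 0 = 3 ≡ 1 (mod 2).
  s_4 = 0 + 1 + 1 + 0 + 1 + 0 + 0 + 0 = 3 ≡ 1 (mod 2).
s = (1, 1, 1, 1)^T — this equals column 15 of H (binary 1111), so error is at position 15.
Correct: flip bit 15 of r = 001011001101000 to get c = 001011001101001.


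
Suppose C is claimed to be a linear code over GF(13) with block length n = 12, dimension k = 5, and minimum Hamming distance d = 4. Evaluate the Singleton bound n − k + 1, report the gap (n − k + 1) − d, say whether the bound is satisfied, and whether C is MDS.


Singleton RHS = n − k + 1 = 8, slack = 4, bound satisfied, not MDS.

Singleton bound: d ≤ n − k + 1.
Here n = 12, k = 5, so n − k + 1 = 8.
Given d = 4, check d ≤ 8: YES.
Slack = (n − k + 1) − d = 4.
The code is NOT MDS (slack = 4 > 0).
Description: the claimed parameters are [12, 5, 4]_13; such a code would be non-MDS.


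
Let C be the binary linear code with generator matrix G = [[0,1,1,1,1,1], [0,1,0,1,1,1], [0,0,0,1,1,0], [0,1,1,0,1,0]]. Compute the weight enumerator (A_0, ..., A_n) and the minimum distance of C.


Weight distribution: A_0 = 1, A_1 = 1, A_2 = 6, A_3 = 6, A_4 = 1, A_5 = 1. Minimum distance d = 1.

Enumerate all 2^4 = 16 messages m ∈ F_2^4.
For each, compute codeword c = mG in F_2^6, then tally its weight.
  m = 0000 → c = 000000, weight = 0.
  m = 1000 → c = 011111, weight = 5.
  m = 0100 → c = 010111, weight = 4.
  m = 1100 → c = 001000, weight = 1.
  m = 0010 → c = 000110, weight = 2.
  m = 1010 → c = 011001, weight = 3.
  m = 0110 → c = 010001, weight = 2.
  m = 1110 → c = 001110, weight = 3.
  m = 0001 → c = 011010, weight = 3.
  m = 1001 → c = 000101, weight = 2.
  m = 0101 → c = 001101, weight = 3.
  m = 1101 → c = 010010, weight = 2.
  m = 0011 → c = 011100, weight = 3.
  m = 1011 → c = 000011, weight = 2.
  m = 0111 → c = 001011, weight = 3.
  m = 1111 → c = 010100, weight = 2.
Tally weights:
  weight 0: 1 codewords.
  weight 1: 1 codewords.
  weight 2: 6 codewords.
  weight 3: 6 codewords.
  weight 4: 1 codewords.
  weight 5: 1 codewords.
Minimum distance d = smallest w > 0 with A_w > 0 = 1.
Sanity: Σ A_w = 16 = 2^4 = 16 ✓.


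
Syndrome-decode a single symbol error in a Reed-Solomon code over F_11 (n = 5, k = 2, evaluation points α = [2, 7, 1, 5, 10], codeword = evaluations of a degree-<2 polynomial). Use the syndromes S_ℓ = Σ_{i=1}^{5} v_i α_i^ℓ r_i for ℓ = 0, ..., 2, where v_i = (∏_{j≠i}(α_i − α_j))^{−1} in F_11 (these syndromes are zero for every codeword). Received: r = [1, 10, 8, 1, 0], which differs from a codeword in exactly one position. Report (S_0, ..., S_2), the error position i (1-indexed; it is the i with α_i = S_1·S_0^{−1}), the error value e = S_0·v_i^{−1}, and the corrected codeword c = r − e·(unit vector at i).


S = (1, 5, 3), error at position 4, error magnitude e = 10, c = [1, 10, 8, 2, 0].

Step 1: column multipliers v_i = (∏_{j≠i}(α_i − α_j))^{−1} mod 11.
  i = 1 (α = 2): (2−7)(2−1)(2−5)(2−10) = (−5)·1·(−3)·(−8) = −120 ≡ 1, so v_1 = 1^{−1} = 1 (mod 11).
  i = 2 (α = 7): (7−2)(7−1)(7−5)(7−10) = 5·6·2·(−3) = −180 ≡ 7, so v_2 = 7^{−1} = 8 (mod 11).
  i = 3 (α = 1): (1−2)(1−7)(1−5)(1−10) = (−1)·(−6)·(−4)·(−9) = 216 ≡ 7, so v_3 = 7^{−1} = 8 (mod 11).
  i = 4 (α = 5): (5−2)(5−7)(5−1)(5−10) = 3·(−2)·4·(−5) = 120 ≡ 10, so v_4 = 10^{−1} = 10 (mod 11).
  i = 5 (α = 10): (10−2)(10−7)(10−1)(10−5) = 8·3·9·5 = 1080 ≡ 2, so v_5 = 2^{−1} = 6 (mod 11).
  v = [1, 8, 8, 10, 6].
Step 2: syndromes of r = [1, 10, 8, 1, 0] (all sums mod 11).
  S_0 = Σ v_i r_i = 1·1 + 8·10 + 8·8 + 10·1 + 6·0 = 155 ≡ 1.
  S_1 = Σ v_i α_i r_i = 1·2·1 + 8·7·10 + 8·1·8 + 10·5·1 + 6·10·0 = 676 ≡ 5.
  α_i^2 mod 11 = [4, 5, 1, 3, 1].
  S_2 = Σ v_i α_i^2 r_i = 1·4·1 + 8·5·10 + 8·1·8 + 10·3·1 + 6·1·0 = 498 ≡ 3.
  S = (1, 5, 3) ≠ 0, so r is not a codeword (an error is present).
Step 3: locate the error. For a single error e at position i, S_ℓ = v_i·e·α_i^ℓ, so α_err = S_1/S_0.
  S_0^{−1} = 1^{−1} = 1 (mod 11), so α_err = 5·1 = 5 ≡ 5 = α_4. Error position i = 4.
  Consistency check: S_2/S_1 = 3·9 = 27 ≡ 5 = α_err ✓ (single-error assumption holds).
Step 4: error magnitude e = S_0/v_4 = S_0·∏_{j≠4}(α_4 − α_j) = 1·10 = 10 ≡ 10 (mod 11).
Step 5: correct position 4: c_4 = r_4 − e = 1 − 10 ≡ 2 (mod 11). Hence c = [1, 10, 8, 2, 0].
  Check: interpolating c through the α_i gives m(x) = 4 + 4·x (degree < 2) with m(α_i) = c_i for every i, so c is indeed a codeword.


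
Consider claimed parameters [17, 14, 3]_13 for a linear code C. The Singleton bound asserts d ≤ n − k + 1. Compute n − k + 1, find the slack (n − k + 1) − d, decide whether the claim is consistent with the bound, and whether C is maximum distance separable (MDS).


Singleton RHS = n − k + 1 = 4, slack = 1, bound satisfied, not MDS.

Singleton bound: d ≤ n − k + 1.
Here n = 17, k = 14, so n − k + 1 = 4.
Given d = 3, check d ≤ 4: YES.
Slack = (n − k + 1) − d = 1.
The code is NOT MDS (slack = 1 > 0).
Description: the claimed parameters are [17, 14, 3]_13; such a code would be non-MDS.


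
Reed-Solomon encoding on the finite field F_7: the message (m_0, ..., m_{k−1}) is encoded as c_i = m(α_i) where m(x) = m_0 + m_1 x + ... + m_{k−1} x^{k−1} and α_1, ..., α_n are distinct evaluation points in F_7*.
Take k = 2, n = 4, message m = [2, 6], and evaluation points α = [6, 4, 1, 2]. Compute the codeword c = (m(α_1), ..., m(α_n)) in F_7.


c = [3, 5, 1, 0]

Message polynomial: m(x) = 2 + 6·x (mod 7).
For each evaluation point α_i, compute m(α_i) mod 7:
  α_1 = 6: Horner steps 6 → 3, so m(6) = 3.
  α_2 = 4: Horner steps 6 → 5, so m(4) = 5.
  α_3 = 1: Horner steps 6 → 1, so m(1) = 1.
  α_4 = 2: Horner steps 6 → 0, so m(2) = 0.
Codeword c = [3, 5, 1, 0] ∈ F_7^4.


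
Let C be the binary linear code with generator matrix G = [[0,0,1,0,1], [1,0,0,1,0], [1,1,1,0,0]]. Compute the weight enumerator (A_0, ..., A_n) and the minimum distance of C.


Weight distribution: A_0 = 1, A_2 = 2, A_3 = 4, A_4 = 1. Minimum distance d = 2.

Enumerate all 2^3 = 8 messages m ∈ F_2^3.
For each, compute codeword c = mG in F_2^5, then tally its weight.
  m = 000 → c = 00000, weight = 0.
  m = 100 → c = 00101, weight = 2.
  m = 010 → c = 10010, weight = 2.
  m = 110 → c = 10111, weight = 4.
  m = 001 → c = 11100, weight = 3.
  m = 101 → c = 11001, weight = 3.
  m = 011 → c = 01110, weight = 3.
  m = 111 → c = 01011, weight = 3.
Tally weights:
  weight 0: 1 codewords.
  weight 2: 2 codewords.
  weight 3: 4 codewords.
  weight 4: 1 codewords.
Minimum distance d = smallest w > 0 with A_w > 0 = 2.
Sanity: Σ A_w = 8 = 2^3 = 8 ✓.


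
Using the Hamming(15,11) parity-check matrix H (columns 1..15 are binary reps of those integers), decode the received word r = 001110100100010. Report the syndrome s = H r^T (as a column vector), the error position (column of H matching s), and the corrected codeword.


s = (0, 0, 0, 1)^T, error position = 1, corrected codeword c = 101110100100010

Compute s = H r^T mod 2 one row at a time:
  s_1 = 0 + 0 + 1 + 0 + 0 + 0 + 1 + 0 = 2 ≡ 0 (mod 2).
  s_2 = 1 + 1 + 0 + 1 + 0 + 0 + 1 + 0 = 4 ≡ 0 (mod 2).
  s_3 = 0 + 1 + 0 + 1 + 1 + 0 + 1 + 0 = 4 ≡ 0 (mod 2).
  s_4 = 0 + 1 + 1 + 1 + 0 + 0 + 0 + 0 = 3 ≡ 1 (mod 2).
s = (0, 0, 0, 1)^T — this equals column 1 of H (binary 0001), so error is at position 1.
Correct: flip bit 1 of r = 001110100100010 to get c = 101110100100010.


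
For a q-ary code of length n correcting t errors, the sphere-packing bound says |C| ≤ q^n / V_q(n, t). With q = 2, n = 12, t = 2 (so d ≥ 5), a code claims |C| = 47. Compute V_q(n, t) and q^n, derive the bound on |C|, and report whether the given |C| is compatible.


V_q(n, t) = 79, q^n = 4096, Hamming bound = 51, |C| = 47 ≤ bound (satisfied).

Step 1: Compute V_q(n, t) = Σ_{j=0}^2 C(n, j) (q−1)^j.
  j = 0: C(12,0)·(1)^0 = 1·1 = 1.
  j = 1: C(12,1)·(1)^1 = 12·1 = 12.
  j = 2: C(12,2)·(1)^2 = 66·1 = 66.
  V_q(n, t) = 1 + 12 + 66 = 79.
Step 2: q^n = 2^12 = 4096.
Step 3: Hamming bound ⌊q^n / V_q(n,t)⌋ = ⌊4096/79⌋ = 51.
Step 4: Compare |C| = 47 to 51: satisfied.
The claimed |C| lies below the Hamming bound.


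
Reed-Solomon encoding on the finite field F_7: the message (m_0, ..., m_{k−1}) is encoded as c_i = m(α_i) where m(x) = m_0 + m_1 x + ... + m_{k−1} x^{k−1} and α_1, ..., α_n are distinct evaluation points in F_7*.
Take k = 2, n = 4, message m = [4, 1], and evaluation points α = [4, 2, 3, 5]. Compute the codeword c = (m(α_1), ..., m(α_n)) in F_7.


c = [1, 6, 0, 2]

Message polynomial: m(x) = 4 + 1·x (mod 7).
For each evaluation point α_i, compute m(α_i) mod 7:
  α_1 = 4: Horner steps 1 → 1, so m(4) = 1.
  α_2 = 2: Horner steps 1 → 6, so m(2) = 6.
  α_3 = 3: Horner steps 1 → 0, so m(3) = 0.
  α_4 = 5: Horner steps 1 → 2, so m(5) = 2.
Codeword c = [1, 6, 0, 2] ∈ F_7^4.


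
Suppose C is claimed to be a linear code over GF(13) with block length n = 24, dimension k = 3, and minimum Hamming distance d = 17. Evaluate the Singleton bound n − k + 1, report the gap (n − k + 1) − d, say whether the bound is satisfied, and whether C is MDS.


Singleton RHS = n − k + 1 = 22, slack = 5, bound satisfied, not MDS.

Singleton bound: d ≤ n − k + 1.
Here n = 24, k = 3, so n − k + 1 = 22.
Given d = 17, check d ≤ 22: YES.
Slack = (n − k + 1) − d = 5.
The code is NOT MDS (slack = 5 > 0).
Description: the claimed parameters are [24, 3, 17]_13; such a code would be non-MDS.


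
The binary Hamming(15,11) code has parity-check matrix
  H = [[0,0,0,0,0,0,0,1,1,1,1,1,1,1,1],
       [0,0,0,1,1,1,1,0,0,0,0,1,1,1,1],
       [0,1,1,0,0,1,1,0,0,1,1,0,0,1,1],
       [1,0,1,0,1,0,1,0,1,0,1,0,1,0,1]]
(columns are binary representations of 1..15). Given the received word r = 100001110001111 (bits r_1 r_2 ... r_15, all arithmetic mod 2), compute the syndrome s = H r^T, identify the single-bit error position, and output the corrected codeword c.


s = (1, 0, 0, 0)^T, error position = 8, corrected codeword c = 100001100001111

Compute s = H r^T mod 2 one row at a time:
  s_1 = 1 + 0 + 0 + 0 + 1 + 1 + 1 + 1 = 5 ≡ 1 (mod 2).
  s_2 = 0 + 0 + 1 + 1 + 1 + 1 + 1 + 1 = 6 ≡ 0 (mod 2).
  s_3 = 0 + 0 + 1 + 1 + 0 + 0 + 1 + 1 = 4 ≡ 0 (mod 2).
  s_4 = 1 + 0 + 0 + 1 + 0 + 0 + 1 + 1 = 4 ≡ 0 (mod 2).
s = (1, 0, 0, 0)^T — this equals column 8 of H (binary 1000), so error is at position 8.
Correct: flip bit 8 of r = 100001110001111 to get c = 100001100001111.


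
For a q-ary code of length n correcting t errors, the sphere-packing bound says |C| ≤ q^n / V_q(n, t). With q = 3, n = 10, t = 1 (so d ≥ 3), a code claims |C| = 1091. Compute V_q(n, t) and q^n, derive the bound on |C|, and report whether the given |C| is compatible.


V_q(n, t) = 21, q^n = 59049, Hamming bound = 2811, |C| = 1091 ≤ bound (satisfied).

Step 1: Compute V_q(n, t) = Σ_{j=0}^1 C(n, j) (q−1)^j.
  j = 0: C(10,0)·(2)^0 = 1·1 = 1.
  j = 1: C(10,1)·(2)^1 = 10·2 = 20.
  V_q(n, t) = 1 + 20 = 21.
Step 2: q^n = 3^10 = 59049.
Step 3: Hamming bound ⌊q^n / V_q(n,t)⌋ = ⌊59049/21⌋ = 2811.
Step 4: Compare |C| = 1091 to 2811: satisfied.
The claimed |C| lies below the Hamming bound.


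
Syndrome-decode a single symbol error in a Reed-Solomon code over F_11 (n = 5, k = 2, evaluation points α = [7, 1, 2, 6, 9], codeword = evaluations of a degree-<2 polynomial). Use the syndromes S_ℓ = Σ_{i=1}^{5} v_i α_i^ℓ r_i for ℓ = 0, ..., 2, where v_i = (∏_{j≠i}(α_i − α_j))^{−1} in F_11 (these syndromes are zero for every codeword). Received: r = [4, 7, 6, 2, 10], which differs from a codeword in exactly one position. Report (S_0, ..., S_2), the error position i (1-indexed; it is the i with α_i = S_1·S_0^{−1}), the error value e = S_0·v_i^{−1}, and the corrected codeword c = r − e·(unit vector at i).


S = (6, 9, 8), error at position 1, error magnitude e = 3, c = [1, 7, 6, 2, 10].

Step 1: column multipliers v_i = (∏_{j≠i}(α_i − α_j))^{−1} mod 11.
  i = 1 (α = 7): (7−1)(7−2)(7−6)(7−9) = 6·5·1·(−2) = −60 ≡ 6, so v_1 = 6^{−1} = 2 (mod 11).
  i = 2 (α = 1): (1−7)(1−2)(1−6)(1−9) = (−6)·(−1)·(−5)·(−8) = 240 ≡ 9, so v_2 = 9^{−1} = 5 (mod 11).
  i = 3 (α = 2): (2−7)(2−1)(2−6)(2−9) = (−5)·1·(−4)·(−7) = −140 ≡ 3, so v_3 = 3^{−1} = 4 (mod 11).
  i = 4 (α = 6): (6−7)(6−1)(6−2)(6−9) = (−1)·5·4·(−3) = 60 ≡ 5, so v_4 = 5^{−1} = 9 (mod 11).
  i = 5 (α = 9): (9−7)(9−1)(9−2)(9−6) = 2·8·7·3 = 336 ≡ 6, so v_5 = 6^{−1} = 2 (mod 11).
  v = [2, 5, 4, 9, 2].
Step 2: syndromes of r = [4, 7, 6, 2, 10] (all sums mod 11).
  S_0 = Σ v_i r_i = 2·4 + 5·7 + 4·6 + 9·2 + 2·10 = 105 ≡ 6.
  S_1 = Σ v_i α_i r_i = 2·7·4 + 5·1·7 + 4·2·6 + 9·6·2 + 2·9·10 = 427 ≡ 9.
  α_i^2 mod 11 = [5, 1, 4, 3, 4].
  S_2 = Σ v_i α_i^2 r_i = 2·5·4 + 5·1·7 + 4·4·6 + 9·3·2 + 2·4·10 = 305 ≡ 8.
  S = (6, 9, 8) ≠ 0, so r is not a codeword (an error is present).
Step 3: locate the error. For a single error e at position i, S_ℓ = v_i·e·α_i^ℓ, so α_err = S_1/S_0.
  S_0^{−1} = 6^{−1} = 2 (mod 11), so α_err = 9·2 = 18 ≡ 7 = α_1. Error position i = 1.
  Consistency check: S_2/S_1 = 8·5 = 40 ≡ 7 = α_err ✓ (single-error assumption holds).
Step 4: error magnitude e = S_0/v_1 = S_0·∏_{j≠1}(α_1 − α_j) = 6·6 = 36 ≡ 3 (mod 11).
Step 5: correct position 1: c_1 = r_1 − e = 4 − 3 ≡ 1 (mod 11). Hence c = [1, 7, 6, 2, 10].
  Check: interpolating c through the α_i gives m(x) = 8 + 10·x (degree < 2) with m(α_i) = c_i for every i, so c is indeed a codeword.


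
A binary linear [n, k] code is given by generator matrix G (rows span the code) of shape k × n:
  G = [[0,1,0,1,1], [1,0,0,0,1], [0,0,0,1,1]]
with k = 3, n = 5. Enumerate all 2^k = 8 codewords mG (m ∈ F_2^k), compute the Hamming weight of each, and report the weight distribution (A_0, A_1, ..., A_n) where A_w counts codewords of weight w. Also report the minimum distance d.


Weight distribution: A_0 = 1, A_1 = 1, A_2 = 3, A_3 = 3. Minimum distance d = 1.

Enumerate all 2^3 = 8 messages m ∈ F_2^3.
For each, compute codeword c = mG in F_2^5, then tally its weight.
  m = 000 → c = 00000, weight = 0.
  m = 100 → c = 01011, weight = 3.
  m = 010 → c = 10001, weight = 2.
  m = 110 → c = 11010, weight = 3.
  m = 001 → c = 00011, weight = 2.
  m = 101 → c = 01000, weight = 1.
  m = 011 → c = 10010, weight = 2.
  m = 111 → c = 11001, weight = 3.
Tally weights:
  weight 0: 1 codewords.
  weight 1: 1 codewords.
  weight 2: 3 codewords.
  weight 3: 3 codewords.
Minimum distance d = smallest w > 0 with A_w > 0 = 1.
Sanity: Σ A_w = 8 = 2^3 = 8 ✓.


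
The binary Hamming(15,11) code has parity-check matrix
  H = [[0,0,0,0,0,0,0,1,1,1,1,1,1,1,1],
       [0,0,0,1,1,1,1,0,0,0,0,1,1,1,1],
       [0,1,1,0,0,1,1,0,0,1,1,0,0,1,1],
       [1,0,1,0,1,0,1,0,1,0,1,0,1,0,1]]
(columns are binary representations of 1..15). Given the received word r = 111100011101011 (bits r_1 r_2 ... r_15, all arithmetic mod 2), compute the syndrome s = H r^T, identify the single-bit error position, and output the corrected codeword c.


s = (0, 0, 1, 0)^T, error position = 2, corrected codeword c = 101100011101011

Compute s = H r^T mod 2 one row at a time:
  s_1 = 1 + 1 + 1 + 0 + 1 + 0 + 1 + 1 = 6 ≡ 0 (mod 2).
  s_2 = 1 + 0 + 0 + 0 + 1 + 0 + 1 + 1 = 4 ≡ 0 (mod 2).
  s_3 = 1 + 1 + 0 + 0 + 1 + 0 + 1 + 1 = 5 ≡ 1 (mod 2).
  s_4 = 1 + 1 + 0 + 0 + 1 + 0 + 0 + 1 = 4 ≡ 0 (mod 2).
s = (0, 0, 1, 0)^T — this equals column 2 of H (binary 0010), so error is at position 2.
Correct: flip bit 2 of r = 111100011101011 to get c = 101100011101011.


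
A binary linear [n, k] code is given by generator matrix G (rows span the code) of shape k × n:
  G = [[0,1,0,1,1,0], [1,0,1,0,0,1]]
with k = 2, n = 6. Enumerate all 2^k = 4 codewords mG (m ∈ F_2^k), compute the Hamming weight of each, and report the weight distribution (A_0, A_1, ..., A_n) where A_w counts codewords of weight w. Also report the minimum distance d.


Weight distribution: A_0 = 1, A_3 = 2, A_6 = 1. Minimum distance d = 3.

Enumerate all 2^2 = 4 messages m ∈ F_2^2.
For each, compute codeword c = mG in F_2^6, then tally its weight.
  m = 00 → c = 000000, weight = 0.
  m = 10 → c = 010110, weight = 3.
  m = 01 → c = 101001, weight = 3.
  m = 11 → c = 111111, weight = 6.
Tally weights:
  weight 0: 1 codewords.
  weight 3: 2 codewords.
  weight 6: 1 codewords.
Minimum distance d = smallest w > 0 with A_w > 0 = 3.
Sanity: Σ A_w = 4 = 2^2 = 4 ✓.


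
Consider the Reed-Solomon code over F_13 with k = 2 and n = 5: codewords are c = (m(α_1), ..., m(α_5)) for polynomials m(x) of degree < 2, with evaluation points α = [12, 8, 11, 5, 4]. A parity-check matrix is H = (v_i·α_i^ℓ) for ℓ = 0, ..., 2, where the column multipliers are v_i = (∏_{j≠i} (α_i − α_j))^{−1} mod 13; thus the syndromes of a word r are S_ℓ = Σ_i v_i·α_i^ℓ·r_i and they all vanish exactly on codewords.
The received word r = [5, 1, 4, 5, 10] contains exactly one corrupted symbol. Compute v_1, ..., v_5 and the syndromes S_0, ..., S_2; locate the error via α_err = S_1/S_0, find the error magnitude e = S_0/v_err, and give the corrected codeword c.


S = (5, 12, 8), error at position 4, error magnitude e = 7, c = [5, 1, 4, 11, 10].

Step 1: column multipliers v_i = (∏_{j≠i}(α_i − α_j))^{−1} mod 13.
  i = 1 (α = 12): (12−8)(12−11)(12−5)(12−4) = 4·1·7·8 = 224 ≡ 3, so v_1 = 3^{−1} = 9 (mod 13).
  i = 2 (α = 8): (8−12)(8−11)(8−5)(8−4) = (−4)·(−3)·3·4 = 144 ≡ 1, so v_2 = 1^{−1} = 1 (mod 13).
  i = 3 (α = 11): (11−12)(11−8)(11−5)(11−4) = (−1)·3·6·7 = −126 ≡ 4, so v_3 = 4^{−1} = 10 (mod 13).
  i = 4 (α = 5): (5−12)(5−8)(5−11)(5−4) = (−7)·(−3)·(−6)·1 = −126 ≡ 4, so v_4 = 4^{−1} = 10 (mod 13).
  i = 5 (α = 4): (4−12)(4−8)(4−11)(4−5) = (−8)·(−4)·(−7)·(−1) = 224 ≡ 3, so v_5 = 3^{−1} = 9 (mod 13).
  v = [9, 1, 10, 10, 9].
Step 2: syndromes of r = [5, 1, 4, 5, 10] (all sums mod 13).
  S_0 = Σ v_i r_i = 9·5 + 1·1 + 10·4 + 10·5 + 9·10 = 226 ≡ 5.
  S_1 = Σ v_i α_i r_i = 9·12·5 + 1·8·1 + 10·11·4 + 10·5·5 + 9·4·10 = 1598 ≡ 12.
  α_i^2 mod 13 = [1, 12, 4, 12, 3].
  S_2 = Σ v_i α_i^2 r_i = 9·1·5 + 1·12·1 + 10·4·4 + 10·12·5 + 9·3·10 = 1087 ≡ 8.
  S = (5, 12, 8) ≠ 0, so r is not a codeword (an error is present).
Step 3: locate the error. For a single error e at position i, S_ℓ = v_i·e·α_i^ℓ, so α_err = S_1/S_0.
  S_0^{−1} = 5^{−1} = 8 (mod 13), so α_err = 12·8 = 96 ≡ 5 = α_4. Error position i = 4.
  Consistency check: S_2/S_1 = 8·12 = 96 ≡ 5 = α_err ✓ (single-error assumption holds).
Step 4: error magnitude e = S_0/v_4 = S_0·∏_{j≠4}(α_4 − α_j) = 5·4 = 20 ≡ 7 (mod 13).
Step 5: correct position 4: c_4 = r_4 − e = 5 − 7 ≡ 11 (mod 13). Hence c = [5, 1, 4, 11, 10].
  Check: interpolating c through the α_i gives m(x) = 6 + 1·x (degree < 2) with m(α_i) = c_i for every i, so c is indeed a codeword.


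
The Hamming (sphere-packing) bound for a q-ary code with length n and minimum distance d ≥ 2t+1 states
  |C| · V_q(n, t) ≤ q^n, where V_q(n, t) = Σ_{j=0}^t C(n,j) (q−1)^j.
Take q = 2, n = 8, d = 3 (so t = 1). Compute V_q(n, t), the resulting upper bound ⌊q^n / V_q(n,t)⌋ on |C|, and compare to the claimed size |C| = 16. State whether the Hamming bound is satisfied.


V_q(n, t) = 9, q^n = 256, Hamming bound = 28, |C| = 16 ≤ bound (satisfied).

Step 1: Compute V_q(n, t) = Σ_{j=0}^1 C(n, j) (q−1)^j.
  j = 0: C(8,0)·(1)^0 = 1·1 = 1.
  j = 1: C(8,1)·(1)^1 = 8·1 = 8.
  V_q(n, t) = 1 + 8 = 9.
Step 2: q^n = 2^8 = 256.
Step 3: Hamming bound ⌊q^n / V_q(n,t)⌋ = ⌊256/9⌋ = 28.
Step 4: Compare |C| = 16 to 28: satisfied.
The claimed |C| lies below the Hamming bound.
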